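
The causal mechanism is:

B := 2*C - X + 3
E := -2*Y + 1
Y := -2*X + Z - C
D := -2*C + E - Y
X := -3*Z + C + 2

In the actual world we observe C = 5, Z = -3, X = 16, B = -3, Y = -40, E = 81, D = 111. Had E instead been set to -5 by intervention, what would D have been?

Intervening sets E = -5 and removes its equation (E := -2*Y + 1).
X = -3*Z + C + 2  [with Z=-3, C=5]  = 16
Y = -2*X + Z - C  [with X=16, Z=-3, C=5]  = -40
D = -2*C + E - Y  [with C=5, E=-5, Y=-40]  = 25

25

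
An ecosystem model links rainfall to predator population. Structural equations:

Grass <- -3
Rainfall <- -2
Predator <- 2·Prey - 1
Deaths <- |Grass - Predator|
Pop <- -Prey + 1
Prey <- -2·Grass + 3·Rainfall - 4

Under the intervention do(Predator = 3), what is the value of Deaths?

6

Intervening sets Predator = 3 and removes its equation (Predator <- 2·Prey - 1).
Deaths = |Grass - Predator|  [with Grass=-3, Predator=3]  = 6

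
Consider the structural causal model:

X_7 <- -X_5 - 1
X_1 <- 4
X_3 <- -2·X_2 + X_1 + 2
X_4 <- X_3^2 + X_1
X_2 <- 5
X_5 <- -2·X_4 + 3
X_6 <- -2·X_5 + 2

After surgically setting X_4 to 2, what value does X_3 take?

-4

Under do(X_4=2), the mechanism X_4 <- X_3^2 + X_1 is discarded; X_4 is fixed at 2.
Since X_3 is not a descendant of the intervened variable, it is unaffected.
X_3 = -2·X_2 + X_1 + 2  [with X_2=5, X_1=4]  = -4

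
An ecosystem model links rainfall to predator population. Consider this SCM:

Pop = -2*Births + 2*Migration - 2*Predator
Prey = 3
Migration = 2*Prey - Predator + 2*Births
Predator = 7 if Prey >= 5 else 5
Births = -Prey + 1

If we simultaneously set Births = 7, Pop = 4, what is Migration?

15

The joint intervention fixes Births = 7, Pop = 4, removing each variable's own equation.
Predator = 7 if Prey >= 5 else 5  [with Prey=3]  = 5
Migration = 2*Prey - Predator + 2*Births  [with Prey=3, Predator=5, Births=7]  = 15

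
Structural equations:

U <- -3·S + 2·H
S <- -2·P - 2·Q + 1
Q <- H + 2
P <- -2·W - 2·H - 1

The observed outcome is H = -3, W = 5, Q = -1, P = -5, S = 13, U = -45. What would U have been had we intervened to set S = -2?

0

The intervention breaks the incoming arrows to S: S <- -2·P - 2·Q + 1 no longer applies, and S = -2.
U = -3·S + 2·H  [with S=-2, H=-3]  = 0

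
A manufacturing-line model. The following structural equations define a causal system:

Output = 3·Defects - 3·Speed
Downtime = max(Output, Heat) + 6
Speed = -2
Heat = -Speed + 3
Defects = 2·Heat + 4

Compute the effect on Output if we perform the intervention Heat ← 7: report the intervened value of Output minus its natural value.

Under do(Heat=7), the mechanism Heat = -Speed + 3 is discarded; Heat is fixed at 7.
Defects = 2·Heat + 4  [with Heat=7]  = 18
Output = 3·Defects - 3·Speed  [with Defects=18, Speed=-2]  = 60
Without intervention: Heat = -Speed + 3  [with Speed=-2]  = 5; Defects = 2·Heat + 4  [with Heat=5]  = 14; Output = 3·Defects - 3·Speed  [with Defects=14, Speed=-2]  = 48.
Change = 60 − 48 = 12.

12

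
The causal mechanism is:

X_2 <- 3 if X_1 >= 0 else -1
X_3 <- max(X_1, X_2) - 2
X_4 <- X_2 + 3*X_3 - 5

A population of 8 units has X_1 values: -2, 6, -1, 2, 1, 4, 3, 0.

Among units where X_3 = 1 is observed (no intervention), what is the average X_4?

1

E[X_4|X_3=1] averages over only the 4 units with X_3=1 (X_1 = 2, 1, 3, 0): X_4 = 1, 1, 1, 1, mean 1.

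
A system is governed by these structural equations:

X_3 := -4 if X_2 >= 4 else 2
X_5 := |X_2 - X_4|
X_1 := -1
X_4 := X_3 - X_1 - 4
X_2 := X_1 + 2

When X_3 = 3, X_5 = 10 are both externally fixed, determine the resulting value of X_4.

The joint intervention fixes X_3 = 3, X_5 = 10, removing each variable's own equation.
X_4 = X_3 - X_1 - 4  [with X_3=3, X_1=-1]  = 0

0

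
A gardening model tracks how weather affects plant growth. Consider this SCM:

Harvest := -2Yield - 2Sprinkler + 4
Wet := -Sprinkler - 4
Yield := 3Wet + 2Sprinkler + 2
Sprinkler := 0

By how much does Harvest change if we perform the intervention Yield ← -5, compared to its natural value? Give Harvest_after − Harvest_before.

-10

The intervention breaks the incoming arrows to Yield: Yield := 3Wet + 2Sprinkler + 2 no longer applies, and Yield = -5.
Harvest = -2Yield - 2Sprinkler + 4  [with Yield=-5, Sprinkler=0]  = 14
Without intervention: Wet = -Sprinkler - 4  [with Sprinkler=0]  = -4; Yield = 3Wet + 2Sprinkler + 2  [with Wet=-4, Sprinkler=0]  = -10; Harvest = -2Yield - 2Sprinkler + 4  [with Yield=-10, Sprinkler=0]  = 24.
Change = 14 − 24 = -10.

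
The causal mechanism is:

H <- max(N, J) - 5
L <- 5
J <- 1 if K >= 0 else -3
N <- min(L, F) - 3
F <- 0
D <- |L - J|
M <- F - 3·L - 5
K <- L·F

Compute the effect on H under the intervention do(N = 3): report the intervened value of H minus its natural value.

do(N=3) replaces the equation N <- min(L, F) - 3 with the constant N = 3.
K = L·F  [with L=5, F=0]  = 0
J = 1 if K >= 0 else -3  [with K=0]  = 1
H = max(N, J) - 5  [with N=3, J=1]  = -2
Without intervention: K = L·F  [with L=5, F=0]  = 0; N = min(L, F) - 3  [with L=5, F=0]  = -3; J = 1 if K >= 0 else -3  [with K=0]  = 1; H = max(N, J) - 5  [with N=-3, J=1]  = -4.
Change = -2 − (-4) = 2.

2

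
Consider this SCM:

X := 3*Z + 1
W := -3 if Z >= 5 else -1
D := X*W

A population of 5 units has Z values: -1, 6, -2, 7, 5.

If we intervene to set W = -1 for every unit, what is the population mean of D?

Every unit gets W=-1 under the intervention. D values become 2, -19, 5, -22, -16; E[D|do(W=-1)] = -10.

-10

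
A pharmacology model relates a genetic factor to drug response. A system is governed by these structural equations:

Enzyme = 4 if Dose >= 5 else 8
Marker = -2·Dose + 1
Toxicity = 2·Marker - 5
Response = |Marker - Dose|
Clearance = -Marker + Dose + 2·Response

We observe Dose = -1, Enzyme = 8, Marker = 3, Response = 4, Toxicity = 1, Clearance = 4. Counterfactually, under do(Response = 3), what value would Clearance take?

Under do(Response=3), the mechanism Response = |Marker - Dose| is discarded; Response is fixed at 3.
Marker = -2·Dose + 1  [with Dose=-1]  = 3
Clearance = -Marker + Dose + 2·Response  [with Marker=3, Dose=-1, Response=3]  = 2

2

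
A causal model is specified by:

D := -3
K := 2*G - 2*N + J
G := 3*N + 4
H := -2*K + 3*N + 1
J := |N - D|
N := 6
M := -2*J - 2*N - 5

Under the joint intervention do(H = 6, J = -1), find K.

31

Under do(H = 6, J = -1), each intervened variable's structural equation is replaced by its fixed value.
G = 3*N + 4  [with N=6]  = 22
K = 2*G - 2*N + J  [with G=22, N=6, J=-1]  = 31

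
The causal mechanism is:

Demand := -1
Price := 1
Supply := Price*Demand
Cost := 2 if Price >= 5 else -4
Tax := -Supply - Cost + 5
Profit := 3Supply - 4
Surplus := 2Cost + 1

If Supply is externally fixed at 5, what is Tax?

4

do(Supply=5) replaces the equation Supply := Price*Demand with the constant Supply = 5.
Cost = 2 if Price >= 5 else -4  [with Price=1]  = -4
Tax = -Supply - Cost + 5  [with Supply=5, Cost=-4]  = 4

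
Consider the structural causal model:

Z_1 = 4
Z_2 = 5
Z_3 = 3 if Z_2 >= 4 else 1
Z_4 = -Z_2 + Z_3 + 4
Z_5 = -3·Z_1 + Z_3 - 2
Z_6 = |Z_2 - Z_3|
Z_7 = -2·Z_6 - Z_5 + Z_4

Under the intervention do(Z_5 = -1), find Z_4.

The intervention breaks the incoming arrows to Z_5: Z_5 = -3·Z_1 + Z_3 - 2 no longer applies, and Z_5 = -1.
Since Z_4 is not a descendant of the intervened variable, it is unaffected.
Z_3 = 3 if Z_2 >= 4 else 1  [with Z_2=5]  = 3
Z_4 = -Z_2 + Z_3 + 4  [with Z_2=5, Z_3=3]  = 2

2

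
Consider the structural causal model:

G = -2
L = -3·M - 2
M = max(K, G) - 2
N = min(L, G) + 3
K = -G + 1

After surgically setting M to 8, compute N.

-23

do(M=8) replaces the equation M = max(K, G) - 2 with the constant M = 8.
L = -3·M - 2  [with M=8]  = -26
N = min(L, G) + 3  [with L=-26, G=-2]  = -23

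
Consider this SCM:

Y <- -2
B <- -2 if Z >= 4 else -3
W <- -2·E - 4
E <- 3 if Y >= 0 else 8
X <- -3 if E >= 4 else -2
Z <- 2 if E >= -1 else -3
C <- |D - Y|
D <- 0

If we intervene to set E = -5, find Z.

-3

Under do(E=-5), the mechanism E <- 3 if Y >= 0 else 8 is discarded; E is fixed at -5.
Z = 2 if E >= -1 else -3  [with E=-5]  = -3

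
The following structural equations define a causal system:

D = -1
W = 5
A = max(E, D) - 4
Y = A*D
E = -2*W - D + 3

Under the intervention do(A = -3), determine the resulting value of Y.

Intervening sets A = -3 and removes its equation (A = max(E, D) - 4).
Y = A*D  [with A=-3, D=-1]  = 3

3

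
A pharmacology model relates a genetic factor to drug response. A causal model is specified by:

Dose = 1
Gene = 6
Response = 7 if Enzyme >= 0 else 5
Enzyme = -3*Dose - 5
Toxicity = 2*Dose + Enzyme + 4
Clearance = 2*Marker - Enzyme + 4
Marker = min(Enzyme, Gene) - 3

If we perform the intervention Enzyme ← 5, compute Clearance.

The intervention breaks the incoming arrows to Enzyme: Enzyme = -3*Dose - 5 no longer applies, and Enzyme = 5.
Marker = min(Enzyme, Gene) - 3  [with Enzyme=5, Gene=6]  = 2
Clearance = 2*Marker - Enzyme + 4  [with Marker=2, Enzyme=5]  = 3

3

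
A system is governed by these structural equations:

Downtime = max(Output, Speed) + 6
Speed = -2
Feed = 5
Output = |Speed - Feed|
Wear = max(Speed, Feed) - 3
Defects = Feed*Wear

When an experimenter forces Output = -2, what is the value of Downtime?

4

The intervention breaks the incoming arrows to Output: Output = |Speed - Feed| no longer applies, and Output = -2.
Downtime = max(Output, Speed) + 6  [with Output=-2, Speed=-2]  = 4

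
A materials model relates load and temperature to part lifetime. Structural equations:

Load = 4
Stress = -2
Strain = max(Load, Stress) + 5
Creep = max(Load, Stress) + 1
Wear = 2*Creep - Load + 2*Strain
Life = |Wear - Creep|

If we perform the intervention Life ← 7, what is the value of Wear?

do(Life=7) replaces the equation Life = |Wear - Creep| with the constant Life = 7.
Since Wear is not a descendant of the intervened variable, it is unaffected.
Strain = max(Load, Stress) + 5  [with Load=4, Stress=-2]  = 9
Creep = max(Load, Stress) + 1  [with Load=4, Stress=-2]  = 5
Wear = 2*Creep - Load + 2*Strain  [with Creep=5, Load=4, Strain=9]  = 24

24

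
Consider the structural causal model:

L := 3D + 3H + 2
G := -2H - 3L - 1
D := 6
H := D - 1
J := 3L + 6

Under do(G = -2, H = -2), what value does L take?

Setting G = -2, H = -2 by intervention discards those variables' equations.
L = 3D + 3H + 2  [with D=6, H=-2]  = 14

14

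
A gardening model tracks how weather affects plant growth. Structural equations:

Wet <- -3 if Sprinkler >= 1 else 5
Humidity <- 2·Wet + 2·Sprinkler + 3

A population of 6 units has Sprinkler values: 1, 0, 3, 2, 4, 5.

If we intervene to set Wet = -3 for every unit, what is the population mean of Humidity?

2

Under do(Wet=-3), Wet's equation is replaced by Wet=-3 for every unit. Per-unit Humidity: -1, -3, 3, 1, 5, 7. Mean = 2.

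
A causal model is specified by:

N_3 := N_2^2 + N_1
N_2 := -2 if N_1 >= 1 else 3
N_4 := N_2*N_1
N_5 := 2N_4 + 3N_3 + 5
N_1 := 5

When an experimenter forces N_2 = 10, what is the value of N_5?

420

do(N_2=10) replaces the equation N_2 := -2 if N_1 >= 1 else 3 with the constant N_2 = 10.
N_3 = N_2^2 + N_1  [with N_2=10, N_1=5]  = 105
N_4 = N_2*N_1  [with N_2=10, N_1=5]  = 50
N_5 = 2N_4 + 3N_3 + 5  [with N_4=50, N_3=105]  = 420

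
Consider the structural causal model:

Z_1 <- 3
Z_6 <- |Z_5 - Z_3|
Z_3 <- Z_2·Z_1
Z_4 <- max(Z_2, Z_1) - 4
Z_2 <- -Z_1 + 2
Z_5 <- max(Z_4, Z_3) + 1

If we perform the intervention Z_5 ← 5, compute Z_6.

8

The intervention breaks the incoming arrows to Z_5: Z_5 <- max(Z_4, Z_3) + 1 no longer applies, and Z_5 = 5.
Z_2 = -Z_1 + 2  [with Z_1=3]  = -1
Z_3 = Z_2·Z_1  [with Z_2=-1, Z_1=3]  = -3
Z_6 = |Z_5 - Z_3|  [with Z_5=5, Z_3=-3]  = 8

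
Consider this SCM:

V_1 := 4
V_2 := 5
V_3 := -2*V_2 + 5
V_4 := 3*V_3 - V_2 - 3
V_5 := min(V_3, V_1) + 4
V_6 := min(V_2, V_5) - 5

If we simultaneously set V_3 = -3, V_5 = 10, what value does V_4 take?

-17

The joint intervention fixes V_3 = -3, V_5 = 10, removing each variable's own equation.
V_4 = 3*V_3 - V_2 - 3  [with V_3=-3, V_2=5]  = -17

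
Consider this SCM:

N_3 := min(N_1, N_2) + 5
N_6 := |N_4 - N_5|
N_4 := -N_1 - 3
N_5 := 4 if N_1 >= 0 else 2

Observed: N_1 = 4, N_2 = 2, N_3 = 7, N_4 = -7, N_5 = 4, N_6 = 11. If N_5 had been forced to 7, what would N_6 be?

The intervention breaks the incoming arrows to N_5: N_5 := 4 if N_1 >= 0 else 2 no longer applies, and N_5 = 7.
N_4 = -N_1 - 3  [with N_1=4]  = -7
N_6 = |N_4 - N_5|  [with N_4=-7, N_5=7]  = 14

14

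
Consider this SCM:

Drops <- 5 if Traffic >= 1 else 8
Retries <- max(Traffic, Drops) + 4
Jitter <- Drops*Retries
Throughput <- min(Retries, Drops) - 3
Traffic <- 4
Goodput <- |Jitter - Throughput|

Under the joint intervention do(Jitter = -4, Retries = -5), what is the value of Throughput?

-8

The joint intervention fixes Jitter = -4, Retries = -5, removing each variable's own equation.
Drops = 5 if Traffic >= 1 else 8  [with Traffic=4]  = 5
Throughput = min(Retries, Drops) - 3  [with Retries=-5, Drops=5]  = -8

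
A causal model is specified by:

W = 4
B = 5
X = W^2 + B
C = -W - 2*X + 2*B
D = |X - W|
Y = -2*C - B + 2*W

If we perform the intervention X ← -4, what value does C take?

The intervention breaks the incoming arrows to X: X = W^2 + B no longer applies, and X = -4.
C = -W - 2*X + 2*B  [with W=4, X=-4, B=5]  = 14

14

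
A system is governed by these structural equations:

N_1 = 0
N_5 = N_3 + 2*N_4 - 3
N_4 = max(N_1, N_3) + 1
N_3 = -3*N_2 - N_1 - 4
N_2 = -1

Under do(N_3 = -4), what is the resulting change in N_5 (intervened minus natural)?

-3

do(N_3=-4) replaces the equation N_3 = -3*N_2 - N_1 - 4 with the constant N_3 = -4.
N_4 = max(N_1, N_3) + 1  [with N_1=0, N_3=-4]  = 1
N_5 = N_3 + 2*N_4 - 3  [with N_3=-4, N_4=1]  = -5
Without intervention: N_3 = -3*N_2 - N_1 - 4  [with N_2=-1, N_1=0]  = -1; N_4 = max(N_1, N_3) + 1  [with N_1=0, N_3=-1]  = 1; N_5 = N_3 + 2*N_4 - 3  [with N_3=-1, N_4=1]  = -2.
Change = -5 − (-2) = -3.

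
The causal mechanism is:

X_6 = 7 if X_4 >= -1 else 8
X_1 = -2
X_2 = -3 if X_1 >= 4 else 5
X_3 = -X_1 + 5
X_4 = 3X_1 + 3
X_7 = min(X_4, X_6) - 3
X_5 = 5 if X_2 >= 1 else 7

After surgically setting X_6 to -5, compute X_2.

do(X_6=-5) replaces the equation X_6 = 7 if X_4 >= -1 else 8 with the constant X_6 = -5.
X_2 is not downstream of the intervention, so its value is determined by the original equations.
X_2 = -3 if X_1 >= 4 else 5  [with X_1=-2]  = 5

5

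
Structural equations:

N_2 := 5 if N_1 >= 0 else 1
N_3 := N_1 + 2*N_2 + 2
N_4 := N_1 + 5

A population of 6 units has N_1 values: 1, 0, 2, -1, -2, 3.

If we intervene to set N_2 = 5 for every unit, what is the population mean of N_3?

12.5

Under do(N_2=5), N_2's equation is replaced by N_2=5 for every unit. Per-unit N_3: 13, 12, 14, 11, 10, 15. Mean = 12.5.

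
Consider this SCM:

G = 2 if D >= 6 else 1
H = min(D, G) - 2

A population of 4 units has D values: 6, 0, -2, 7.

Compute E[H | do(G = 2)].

-1.5

Every unit gets G=2 under the intervention. H values become 0, -2, -4, 0; E[H|do(G=2)] = -1.5.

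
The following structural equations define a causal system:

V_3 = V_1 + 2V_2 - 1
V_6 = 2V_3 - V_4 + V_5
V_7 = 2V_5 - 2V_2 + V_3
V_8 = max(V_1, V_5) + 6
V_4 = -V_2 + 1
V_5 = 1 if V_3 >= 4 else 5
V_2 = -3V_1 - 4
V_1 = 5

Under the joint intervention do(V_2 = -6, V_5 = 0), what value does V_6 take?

-23

Setting V_2 = -6, V_5 = 0 by intervention discards those variables' equations.
V_3 = V_1 + 2V_2 - 1  [with V_1=5, V_2=-6]  = -8
V_4 = -V_2 + 1  [with V_2=-6]  = 7
V_6 = 2V_3 - V_4 + V_5  [with V_3=-8, V_4=7, V_5=0]  = -23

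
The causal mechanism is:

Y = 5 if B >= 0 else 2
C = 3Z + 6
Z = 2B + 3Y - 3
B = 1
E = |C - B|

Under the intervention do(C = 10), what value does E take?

Intervening sets C = 10 and removes its equation (C = 3Z + 6).
E = |C - B|  [with C=10, B=1]  = 9

9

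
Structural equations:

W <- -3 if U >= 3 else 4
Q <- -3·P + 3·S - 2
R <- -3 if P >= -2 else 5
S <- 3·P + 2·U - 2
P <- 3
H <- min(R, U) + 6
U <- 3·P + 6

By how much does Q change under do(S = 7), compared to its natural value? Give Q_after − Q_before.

The intervention breaks the incoming arrows to S: S <- 3·P + 2·U - 2 no longer applies, and S = 7.
Q = -3·P + 3·S - 2  [with P=3, S=7]  = 10
Without intervention: U = 3·P + 6  [with P=3]  = 15; S = 3·P + 2·U - 2  [with P=3, U=15]  = 37; Q = -3·P + 3·S - 2  [with P=3, S=37]  = 100.
Change = 10 − 100 = -90.

-90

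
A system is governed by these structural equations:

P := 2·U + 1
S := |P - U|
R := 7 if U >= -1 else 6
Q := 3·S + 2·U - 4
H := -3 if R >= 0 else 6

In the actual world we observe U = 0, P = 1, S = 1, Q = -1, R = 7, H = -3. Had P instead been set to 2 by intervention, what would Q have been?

2

Under do(P=2), the mechanism P := 2·U + 1 is discarded; P is fixed at 2.
S = |P - U|  [with P=2, U=0]  = 2
Q = 3·S + 2·U - 4  [with S=2, U=0]  = 2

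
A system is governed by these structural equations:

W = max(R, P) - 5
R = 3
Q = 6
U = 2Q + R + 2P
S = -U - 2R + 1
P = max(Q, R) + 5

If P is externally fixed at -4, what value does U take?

The intervention breaks the incoming arrows to P: P = max(Q, R) + 5 no longer applies, and P = -4.
U = 2Q + R + 2P  [with Q=6, R=3, P=-4]  = 7

7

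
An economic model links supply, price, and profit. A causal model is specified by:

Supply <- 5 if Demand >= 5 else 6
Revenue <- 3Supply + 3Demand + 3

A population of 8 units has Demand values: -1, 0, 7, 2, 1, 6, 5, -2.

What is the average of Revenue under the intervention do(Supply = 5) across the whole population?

24.75

Under do(Supply=5), Supply's equation is replaced by Supply=5 for every unit. Per-unit Revenue: 15, 18, 39, 24, 21, 36, 33, 12. Mean = 24.75.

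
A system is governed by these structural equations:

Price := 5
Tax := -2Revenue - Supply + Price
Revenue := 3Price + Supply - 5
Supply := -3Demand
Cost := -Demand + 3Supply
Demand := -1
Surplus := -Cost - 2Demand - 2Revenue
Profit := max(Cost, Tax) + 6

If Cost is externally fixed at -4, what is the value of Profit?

2

The intervention breaks the incoming arrows to Cost: Cost := -Demand + 3Supply no longer applies, and Cost = -4.
Supply = -3Demand  [with Demand=-1]  = 3
Revenue = 3Price + Supply - 5  [with Price=5, Supply=3]  = 13
Tax = -2Revenue - Supply + Price  [with Revenue=13, Supply=3, Price=5]  = -24
Profit = max(Cost, Tax) + 6  [with Cost=-4, Tax=-24]  = 2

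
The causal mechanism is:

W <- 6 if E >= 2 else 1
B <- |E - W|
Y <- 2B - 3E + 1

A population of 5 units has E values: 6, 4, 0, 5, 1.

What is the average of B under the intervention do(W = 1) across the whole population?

Every unit gets W=1 under the intervention. B values become 5, 3, 1, 4, 0; E[B|do(W=1)] = 2.6.

2.6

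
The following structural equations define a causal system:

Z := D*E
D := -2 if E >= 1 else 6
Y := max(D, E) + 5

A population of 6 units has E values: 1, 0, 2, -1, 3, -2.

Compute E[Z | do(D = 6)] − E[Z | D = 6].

9

Every unit gets D=6 under the intervention. Z values become 6, 0, 12, -6, 18, -12; E[Z|do(D=6)] = 3.
Conditioning on D=6 selects the 3 unit(s) with E ∈ {0, -1, -2}. Their Z values: 0, -6, -12. Mean = -6.
Difference = 3 − (-6) = 9.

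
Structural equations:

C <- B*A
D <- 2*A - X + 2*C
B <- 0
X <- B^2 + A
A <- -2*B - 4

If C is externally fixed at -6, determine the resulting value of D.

-16

Intervening sets C = -6 and removes its equation (C <- B*A).
A = -2*B - 4  [with B=0]  = -4
X = B^2 + A  [with B=0, A=-4]  = -4
D = 2*A - X + 2*C  [with A=-4, X=-4, C=-6]  = -16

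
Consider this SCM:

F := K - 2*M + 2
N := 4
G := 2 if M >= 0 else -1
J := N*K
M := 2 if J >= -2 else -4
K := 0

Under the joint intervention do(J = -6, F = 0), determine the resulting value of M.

-4

The joint intervention fixes J = -6, F = 0, removing each variable's own equation.
M = 2 if J >= -2 else -4  [with J=-6]  = -4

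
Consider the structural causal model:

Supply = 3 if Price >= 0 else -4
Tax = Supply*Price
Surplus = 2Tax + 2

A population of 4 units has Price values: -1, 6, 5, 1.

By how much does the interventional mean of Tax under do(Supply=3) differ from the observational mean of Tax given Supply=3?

-3.75

do(Supply=3) breaks Supply's dependence on Price. With Supply=3 fixed, Tax across the units is -3, 18, 15, 3, mean 8.25.
E[Tax|Supply=3] averages over only the 3 units with Supply=3 (Price = 6, 5, 1): Tax = 18, 15, 3, mean 12.
Difference = 8.25 − 12 = -3.75.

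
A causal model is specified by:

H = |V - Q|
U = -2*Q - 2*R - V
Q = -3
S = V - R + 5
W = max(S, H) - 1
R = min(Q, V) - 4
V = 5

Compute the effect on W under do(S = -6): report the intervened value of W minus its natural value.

Intervening sets S = -6 and removes its equation (S = V - R + 5).
H = |V - Q|  [with V=5, Q=-3]  = 8
W = max(S, H) - 1  [with S=-6, H=8]  = 7
Without intervention: R = min(Q, V) - 4  [with Q=-3, V=5]  = -7; H = |V - Q|  [with V=5, Q=-3]  = 8; S = V - R + 5  [with V=5, R=-7]  = 17; W = max(S, H) - 1  [with S=17, H=8]  = 16.
Change = 7 − 16 = -9.

-9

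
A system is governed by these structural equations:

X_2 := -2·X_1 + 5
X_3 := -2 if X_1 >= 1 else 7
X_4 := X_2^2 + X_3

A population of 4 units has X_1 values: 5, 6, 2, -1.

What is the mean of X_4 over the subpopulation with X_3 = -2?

23

Observing X_3=-2 restricts to units where X_3's equation naturally yields -2: X_1 ∈ {5, 6, 2}. In that subpopulation X_4 = 23, 47, -1, mean 23.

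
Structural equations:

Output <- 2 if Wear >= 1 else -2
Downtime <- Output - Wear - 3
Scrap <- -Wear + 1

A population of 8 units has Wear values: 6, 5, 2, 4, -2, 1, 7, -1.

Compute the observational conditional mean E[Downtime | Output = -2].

Observing Output=-2 restricts to units where Output's equation naturally yields -2: Wear ∈ {-2, -1}. In that subpopulation Downtime = -3, -4, mean -3.5.

-3.5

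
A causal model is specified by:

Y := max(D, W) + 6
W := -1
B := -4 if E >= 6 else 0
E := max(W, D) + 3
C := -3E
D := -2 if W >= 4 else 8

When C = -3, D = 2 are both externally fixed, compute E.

5

The joint intervention fixes C = -3, D = 2, removing each variable's own equation.
E = max(W, D) + 3  [with W=-1, D=2]  = 5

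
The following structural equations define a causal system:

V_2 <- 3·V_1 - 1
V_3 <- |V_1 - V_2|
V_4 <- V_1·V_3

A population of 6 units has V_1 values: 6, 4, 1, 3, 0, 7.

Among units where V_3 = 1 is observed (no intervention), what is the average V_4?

Conditioning on V_3=1 selects the 2 unit(s) with V_1 ∈ {1, 0}. Their V_4 values: 1, 0. Mean = 0.5.

0.5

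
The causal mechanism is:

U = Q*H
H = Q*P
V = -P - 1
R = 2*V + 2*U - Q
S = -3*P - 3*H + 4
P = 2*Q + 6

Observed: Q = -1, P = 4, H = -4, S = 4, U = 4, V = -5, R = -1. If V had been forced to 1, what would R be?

11

Intervening sets V = 1 and removes its equation (V = -P - 1).
P = 2*Q + 6  [with Q=-1]  = 4
H = Q*P  [with Q=-1, P=4]  = -4
U = Q*H  [with Q=-1, H=-4]  = 4
R = 2*V + 2*U - Q  [with V=1, U=4, Q=-1]  = 11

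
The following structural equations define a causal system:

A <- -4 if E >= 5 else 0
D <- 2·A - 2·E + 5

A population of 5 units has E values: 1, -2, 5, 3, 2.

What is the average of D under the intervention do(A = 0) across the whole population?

Under do(A=0), A's equation is replaced by A=0 for every unit. Per-unit D: 3, 9, -5, -1, 1. Mean = 1.4.

1.4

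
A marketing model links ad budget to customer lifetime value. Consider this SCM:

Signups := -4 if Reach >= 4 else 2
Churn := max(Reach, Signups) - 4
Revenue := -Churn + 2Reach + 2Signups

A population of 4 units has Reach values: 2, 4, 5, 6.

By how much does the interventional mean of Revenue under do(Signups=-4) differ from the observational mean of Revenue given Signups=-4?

-0.75

The intervention sets Signups=-4 in all 4 units regardless of Reach. Recomputing Revenue per unit gives -2, 0, 1, 2; average 0.25.
Conditioning on Signups=-4 selects the 3 unit(s) with Reach ∈ {4, 5, 6}. Their Revenue values: 0, 1, 2. Mean = 1.
Difference = 0.25 − 1 = -0.75.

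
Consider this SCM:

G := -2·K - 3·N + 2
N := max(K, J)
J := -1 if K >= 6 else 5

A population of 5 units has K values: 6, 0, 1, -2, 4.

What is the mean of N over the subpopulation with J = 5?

Observing J=5 restricts to units where J's equation naturally yields 5: K ∈ {0, 1, -2, 4}. In that subpopulation N = 5, 5, 5, 5, mean 5.

5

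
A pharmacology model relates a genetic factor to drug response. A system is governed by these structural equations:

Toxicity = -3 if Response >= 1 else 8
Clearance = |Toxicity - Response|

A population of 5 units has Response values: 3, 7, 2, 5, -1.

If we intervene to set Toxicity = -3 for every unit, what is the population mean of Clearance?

Under do(Toxicity=-3), Toxicity's equation is replaced by Toxicity=-3 for every unit. Per-unit Clearance: 6, 10, 5, 8, 2. Mean = 6.2.

6.2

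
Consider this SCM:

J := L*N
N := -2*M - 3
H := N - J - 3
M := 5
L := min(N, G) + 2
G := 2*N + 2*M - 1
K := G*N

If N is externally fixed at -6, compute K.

do(N=-6) replaces the equation N := -2*M - 3 with the constant N = -6.
G = 2*N + 2*M - 1  [with N=-6, M=5]  = -3
K = G*N  [with G=-3, N=-6]  = 18

18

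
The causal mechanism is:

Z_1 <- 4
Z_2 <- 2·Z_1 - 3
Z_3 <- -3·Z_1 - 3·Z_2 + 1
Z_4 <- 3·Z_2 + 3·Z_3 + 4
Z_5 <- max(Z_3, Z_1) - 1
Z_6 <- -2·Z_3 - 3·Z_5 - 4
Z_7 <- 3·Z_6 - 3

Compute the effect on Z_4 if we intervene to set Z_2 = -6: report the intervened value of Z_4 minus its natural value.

66

Under do(Z_2=-6), the mechanism Z_2 <- 2·Z_1 - 3 is discarded; Z_2 is fixed at -6.
Z_3 = -3·Z_1 - 3·Z_2 + 1  [with Z_1=4, Z_2=-6]  = 7
Z_4 = 3·Z_2 + 3·Z_3 + 4  [with Z_2=-6, Z_3=7]  = 7
Without intervention: Z_2 = 2·Z_1 - 3  [with Z_1=4]  = 5; Z_3 = -3·Z_1 - 3·Z_2 + 1  [with Z_1=4, Z_2=5]  = -26; Z_4 = 3·Z_2 + 3·Z_3 + 4  [with Z_2=5, Z_3=-26]  = -59.
Change = 7 − (-59) = 66.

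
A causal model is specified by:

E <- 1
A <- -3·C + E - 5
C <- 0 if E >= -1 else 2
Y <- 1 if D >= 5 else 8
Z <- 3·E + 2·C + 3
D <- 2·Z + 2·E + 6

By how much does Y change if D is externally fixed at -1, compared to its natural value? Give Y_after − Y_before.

The intervention breaks the incoming arrows to D: D <- 2·Z + 2·E + 6 no longer applies, and D = -1.
Y = 1 if D >= 5 else 8  [with D=-1]  = 8
Without intervention: C = 0 if E >= -1 else 2  [with E=1]  = 0; Z = 3·E + 2·C + 3  [with E=1, C=0]  = 6; D = 2·Z + 2·E + 6  [with Z=6, E=1]  = 20; Y = 1 if D >= 5 else 8  [with D=20]  = 1.
Change = 8 − 1 = 7.

7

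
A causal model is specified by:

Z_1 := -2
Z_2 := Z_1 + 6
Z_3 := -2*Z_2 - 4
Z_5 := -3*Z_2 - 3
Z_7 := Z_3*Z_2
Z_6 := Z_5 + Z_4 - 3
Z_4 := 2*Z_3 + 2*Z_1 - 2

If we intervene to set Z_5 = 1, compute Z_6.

The intervention breaks the incoming arrows to Z_5: Z_5 := -3*Z_2 - 3 no longer applies, and Z_5 = 1.
Z_2 = Z_1 + 6  [with Z_1=-2]  = 4
Z_3 = -2*Z_2 - 4  [with Z_2=4]  = -12
Z_4 = 2*Z_3 + 2*Z_1 - 2  [with Z_3=-12, Z_1=-2]  = -30
Z_6 = Z_5 + Z_4 - 3  [with Z_5=1, Z_4=-30]  = -32

-32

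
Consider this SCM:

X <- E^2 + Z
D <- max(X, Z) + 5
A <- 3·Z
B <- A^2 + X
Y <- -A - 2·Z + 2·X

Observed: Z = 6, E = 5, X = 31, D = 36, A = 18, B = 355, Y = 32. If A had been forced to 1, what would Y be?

49

Under do(A=1), the mechanism A <- 3·Z is discarded; A is fixed at 1.
X = E^2 + Z  [with E=5, Z=6]  = 31
Y = -A - 2·Z + 2·X  [with A=1, Z=6, X=31]  = 49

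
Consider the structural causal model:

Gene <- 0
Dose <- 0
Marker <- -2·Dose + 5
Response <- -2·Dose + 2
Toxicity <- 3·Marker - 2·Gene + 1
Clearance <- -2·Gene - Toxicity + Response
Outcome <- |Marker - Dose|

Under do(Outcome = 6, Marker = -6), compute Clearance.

19

Setting Outcome = 6, Marker = -6 by intervention discards those variables' equations.
Response = -2·Dose + 2  [with Dose=0]  = 2
Toxicity = 3·Marker - 2·Gene + 1  [with Marker=-6, Gene=0]  = -17
Clearance = -2·Gene - Toxicity + Response  [with Gene=0, Toxicity=-17, Response=2]  = 19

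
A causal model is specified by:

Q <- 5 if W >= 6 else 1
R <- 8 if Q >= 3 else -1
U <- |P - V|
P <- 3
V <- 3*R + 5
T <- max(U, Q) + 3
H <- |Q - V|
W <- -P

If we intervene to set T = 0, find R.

-1

Under do(T=0), the mechanism T <- max(U, Q) + 3 is discarded; T is fixed at 0.
Since R is not a descendant of the intervened variable, it is unaffected.
W = -P  [with P=3]  = -3
Q = 5 if W >= 6 else 1  [with W=-3]  = 1
R = 8 if Q >= 3 else -1  [with Q=1]  = -1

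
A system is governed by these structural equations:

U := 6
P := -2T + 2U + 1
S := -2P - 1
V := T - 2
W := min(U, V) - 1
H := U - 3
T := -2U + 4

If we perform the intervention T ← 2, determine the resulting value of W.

Under do(T=2), the mechanism T := -2U + 4 is discarded; T is fixed at 2.
V = T - 2  [with T=2]  = 0
W = min(U, V) - 1  [with U=6, V=0]  = -1

-1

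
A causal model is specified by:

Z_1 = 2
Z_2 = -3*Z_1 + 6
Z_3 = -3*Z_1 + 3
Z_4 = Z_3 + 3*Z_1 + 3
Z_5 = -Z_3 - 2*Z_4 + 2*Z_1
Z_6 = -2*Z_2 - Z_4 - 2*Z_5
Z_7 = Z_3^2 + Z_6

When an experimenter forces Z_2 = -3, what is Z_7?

Under do(Z_2=-3), the mechanism Z_2 = -3*Z_1 + 6 is discarded; Z_2 is fixed at -3.
Z_3 = -3*Z_1 + 3  [with Z_1=2]  = -3
Z_4 = Z_3 + 3*Z_1 + 3  [with Z_3=-3, Z_1=2]  = 6
Z_5 = -Z_3 - 2*Z_4 + 2*Z_1  [with Z_3=-3, Z_4=6, Z_1=2]  = -5
Z_6 = -2*Z_2 - Z_4 - 2*Z_5  [with Z_2=-3, Z_4=6, Z_5=-5]  = 10
Z_7 = Z_3^2 + Z_6  [with Z_3=-3, Z_6=10]  = 19

19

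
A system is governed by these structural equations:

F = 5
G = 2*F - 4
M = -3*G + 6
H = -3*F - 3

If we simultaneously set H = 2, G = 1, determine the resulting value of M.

Setting H = 2, G = 1 by intervention discards those variables' equations.
M = -3*G + 6  [with G=1]  = 3

3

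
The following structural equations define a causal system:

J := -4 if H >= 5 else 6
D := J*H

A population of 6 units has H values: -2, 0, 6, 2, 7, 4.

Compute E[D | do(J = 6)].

17

Under do(J=6), J's equation is replaced by J=6 for every unit. Per-unit D: -12, 0, 36, 12, 42, 24. Mean = 17.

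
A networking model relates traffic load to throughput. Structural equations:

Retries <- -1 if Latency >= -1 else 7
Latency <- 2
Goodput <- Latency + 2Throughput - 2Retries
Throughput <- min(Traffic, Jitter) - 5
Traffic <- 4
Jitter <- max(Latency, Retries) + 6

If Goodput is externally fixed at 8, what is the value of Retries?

-1

do(Goodput=8) replaces the equation Goodput <- Latency + 2Throughput - 2Retries with the constant Goodput = 8.
Retries is not downstream of the intervention, so its value is determined by the original equations.
Retries = -1 if Latency >= -1 else 7  [with Latency=2]  = -1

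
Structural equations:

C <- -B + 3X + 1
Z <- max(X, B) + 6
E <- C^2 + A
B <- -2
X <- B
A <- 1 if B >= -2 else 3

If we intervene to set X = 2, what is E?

82

Under do(X=2), the mechanism X <- B is discarded; X is fixed at 2.
C = -B + 3X + 1  [with B=-2, X=2]  = 9
A = 1 if B >= -2 else 3  [with B=-2]  = 1
E = C^2 + A  [with C=9, A=1]  = 82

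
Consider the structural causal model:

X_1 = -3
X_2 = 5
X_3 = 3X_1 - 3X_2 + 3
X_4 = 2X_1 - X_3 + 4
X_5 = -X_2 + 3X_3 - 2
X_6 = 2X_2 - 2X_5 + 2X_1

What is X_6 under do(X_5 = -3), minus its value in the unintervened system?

-134

The intervention breaks the incoming arrows to X_5: X_5 = -X_2 + 3X_3 - 2 no longer applies, and X_5 = -3.
X_6 = 2X_2 - 2X_5 + 2X_1  [with X_2=5, X_5=-3, X_1=-3]  = 10
Without intervention: X_3 = 3X_1 - 3X_2 + 3  [with X_1=-3, X_2=5]  = -21; X_5 = -X_2 + 3X_3 - 2  [with X_2=5, X_3=-21]  = -70; X_6 = 2X_2 - 2X_5 + 2X_1  [with X_2=5, X_5=-70, X_1=-3]  = 144.
Change = 10 − 144 = -134.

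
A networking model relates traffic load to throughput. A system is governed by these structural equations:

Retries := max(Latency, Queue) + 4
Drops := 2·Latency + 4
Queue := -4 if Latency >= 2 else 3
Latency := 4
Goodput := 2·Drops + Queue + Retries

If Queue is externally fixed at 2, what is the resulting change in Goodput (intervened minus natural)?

6

do(Queue=2) replaces the equation Queue := -4 if Latency >= 2 else 3 with the constant Queue = 2.
Drops = 2·Latency + 4  [with Latency=4]  = 12
Retries = max(Latency, Queue) + 4  [with Latency=4, Queue=2]  = 8
Goodput = 2·Drops + Queue + Retries  [with Drops=12, Queue=2, Retries=8]  = 34
Without intervention: Queue = -4 if Latency >= 2 else 3  [with Latency=4]  = -4; Drops = 2·Latency + 4  [with Latency=4]  = 12; Retries = max(Latency, Queue) + 4  [with Latency=4, Queue=-4]  = 8; Goodput = 2·Drops + Queue + Retries  [with Drops=12, Queue=-4, Retries=8]  = 28.
Change = 34 − 28 = 6.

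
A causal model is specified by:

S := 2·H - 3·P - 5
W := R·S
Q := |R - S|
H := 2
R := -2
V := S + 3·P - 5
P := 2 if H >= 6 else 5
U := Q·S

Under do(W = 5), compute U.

The intervention breaks the incoming arrows to W: W := R·S no longer applies, and W = 5.
U is not downstream of the intervention, so its value is determined by the original equations.
P = 2 if H >= 6 else 5  [with H=2]  = 5
S = 2·H - 3·P - 5  [with H=2, P=5]  = -16
Q = |R - S|  [with R=-2, S=-16]  = 14
U = Q·S  [with Q=14, S=-16]  = -224

-224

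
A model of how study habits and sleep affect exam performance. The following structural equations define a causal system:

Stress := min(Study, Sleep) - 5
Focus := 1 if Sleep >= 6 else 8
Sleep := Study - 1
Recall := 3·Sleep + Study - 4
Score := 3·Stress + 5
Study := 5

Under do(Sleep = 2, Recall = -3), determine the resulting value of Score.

-4

Setting Sleep = 2, Recall = -3 by intervention discards those variables' equations.
Stress = min(Study, Sleep) - 5  [with Study=5, Sleep=2]  = -3
Score = 3·Stress + 5  [with Stress=-3]  = -4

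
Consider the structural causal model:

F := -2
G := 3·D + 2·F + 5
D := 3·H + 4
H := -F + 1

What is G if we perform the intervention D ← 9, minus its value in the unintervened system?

-12

The intervention breaks the incoming arrows to D: D := 3·H + 4 no longer applies, and D = 9.
G = 3·D + 2·F + 5  [with D=9, F=-2]  = 28
Without intervention: H = -F + 1  [with F=-2]  = 3; D = 3·H + 4  [with H=3]  = 13; G = 3·D + 2·F + 5  [with D=13, F=-2]  = 40.
Change = 28 − 40 = -12.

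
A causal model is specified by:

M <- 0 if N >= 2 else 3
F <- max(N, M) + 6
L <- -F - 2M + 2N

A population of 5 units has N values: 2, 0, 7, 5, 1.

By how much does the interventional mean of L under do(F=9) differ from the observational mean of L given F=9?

8.6

Every unit gets F=9 under the intervention. L values become -5, -15, 5, 1, -13; E[L|do(F=9)] = -5.4.
Observing F=9 restricts to units where F's equation naturally yields 9: N ∈ {0, 1}. In that subpopulation L = -15, -13, mean -14.
Difference = -5.4 − (-14) = 8.6.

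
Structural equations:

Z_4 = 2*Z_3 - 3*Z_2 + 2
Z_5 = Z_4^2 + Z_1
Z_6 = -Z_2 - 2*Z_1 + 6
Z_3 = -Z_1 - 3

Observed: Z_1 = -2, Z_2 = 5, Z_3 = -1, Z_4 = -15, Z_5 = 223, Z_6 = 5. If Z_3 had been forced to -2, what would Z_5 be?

287

do(Z_3=-2) replaces the equation Z_3 = -Z_1 - 3 with the constant Z_3 = -2.
Z_4 = 2*Z_3 - 3*Z_2 + 2  [with Z_3=-2, Z_2=5]  = -17
Z_5 = Z_4^2 + Z_1  [with Z_4=-17, Z_1=-2]  = 287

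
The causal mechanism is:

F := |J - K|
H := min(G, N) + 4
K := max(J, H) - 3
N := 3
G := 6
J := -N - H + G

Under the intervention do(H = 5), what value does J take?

-2

The intervention breaks the incoming arrows to H: H := min(G, N) + 4 no longer applies, and H = 5.
J = -N - H + G  [with N=3, H=5, G=6]  = -2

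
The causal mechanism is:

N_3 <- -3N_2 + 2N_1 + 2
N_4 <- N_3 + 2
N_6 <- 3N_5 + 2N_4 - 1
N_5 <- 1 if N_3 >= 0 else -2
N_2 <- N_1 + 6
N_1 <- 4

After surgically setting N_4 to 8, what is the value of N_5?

-2

Intervening sets N_4 = 8 and removes its equation (N_4 <- N_3 + 2).
No directed path runs from N_4 to N_5, so N_5 keeps its natural value.
N_2 = N_1 + 6  [with N_1=4]  = 10
N_3 = -3N_2 + 2N_1 + 2  [with N_2=10, N_1=4]  = -20
N_5 = 1 if N_3 >= 0 else -2  [with N_3=-20]  = -2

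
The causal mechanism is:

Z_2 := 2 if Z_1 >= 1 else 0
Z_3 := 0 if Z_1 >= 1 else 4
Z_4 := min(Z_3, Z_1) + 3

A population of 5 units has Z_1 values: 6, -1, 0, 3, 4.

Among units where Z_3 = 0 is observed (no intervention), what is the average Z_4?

3

Observing Z_3=0 restricts to units where Z_3's equation naturally yields 0: Z_1 ∈ {6, 3, 4}. In that subpopulation Z_4 = 3, 3, 3, mean 3.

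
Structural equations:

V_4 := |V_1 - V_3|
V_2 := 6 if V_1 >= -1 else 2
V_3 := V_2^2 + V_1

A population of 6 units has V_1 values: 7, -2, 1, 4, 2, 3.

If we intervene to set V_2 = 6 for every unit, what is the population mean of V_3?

38.5

Under do(V_2=6), V_2's equation is replaced by V_2=6 for every unit. Per-unit V_3: 43, 34, 37, 40, 38, 39. Mean = 38.5.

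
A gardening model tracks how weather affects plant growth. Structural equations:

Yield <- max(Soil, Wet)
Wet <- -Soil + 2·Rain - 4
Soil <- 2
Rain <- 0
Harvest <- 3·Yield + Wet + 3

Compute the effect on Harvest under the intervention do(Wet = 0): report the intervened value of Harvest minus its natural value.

6

do(Wet=0) replaces the equation Wet <- -Soil + 2·Rain - 4 with the constant Wet = 0.
Yield = max(Soil, Wet)  [with Soil=2, Wet=0]  = 2
Harvest = 3·Yield + Wet + 3  [with Yield=2, Wet=0]  = 9
Without intervention: Wet = -Soil + 2·Rain - 4  [with Soil=2, Rain=0]  = -6; Yield = max(Soil, Wet)  [with Soil=2, Wet=-6]  = 2; Harvest = 3·Yield + Wet + 3  [with Yield=2, Wet=-6]  = 3.
Change = 9 − 3 = 6.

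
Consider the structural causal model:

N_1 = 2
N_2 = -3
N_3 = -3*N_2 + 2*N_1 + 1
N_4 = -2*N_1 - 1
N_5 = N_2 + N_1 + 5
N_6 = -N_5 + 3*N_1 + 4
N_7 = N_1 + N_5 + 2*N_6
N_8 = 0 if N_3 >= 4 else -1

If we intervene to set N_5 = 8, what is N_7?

14

Under do(N_5=8), the mechanism N_5 = N_2 + N_1 + 5 is discarded; N_5 is fixed at 8.
N_6 = -N_5 + 3*N_1 + 4  [with N_5=8, N_1=2]  = 2
N_7 = N_1 + N_5 + 2*N_6  [with N_1=2, N_5=8, N_6=2]  = 14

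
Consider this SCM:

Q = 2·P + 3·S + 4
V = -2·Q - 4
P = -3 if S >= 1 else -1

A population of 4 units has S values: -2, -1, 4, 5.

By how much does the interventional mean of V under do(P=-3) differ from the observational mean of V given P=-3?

Under do(P=-3), P's equation is replaced by P=-3 for every unit. Per-unit V: 12, 6, -24, -30. Mean = -9.
Observing P=-3 restricts to units where P's equation naturally yields -3: S ∈ {4, 5}. In that subpopulation V = -24, -30, mean -27.
Difference = -9 − (-27) = 18.

18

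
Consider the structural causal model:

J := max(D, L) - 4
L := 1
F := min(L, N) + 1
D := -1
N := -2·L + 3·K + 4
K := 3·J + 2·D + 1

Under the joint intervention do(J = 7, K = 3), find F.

2

Setting J = 7, K = 3 by intervention discards those variables' equations.
N = -2·L + 3·K + 4  [with L=1, K=3]  = 11
F = min(L, N) + 1  [with L=1, N=11]  = 2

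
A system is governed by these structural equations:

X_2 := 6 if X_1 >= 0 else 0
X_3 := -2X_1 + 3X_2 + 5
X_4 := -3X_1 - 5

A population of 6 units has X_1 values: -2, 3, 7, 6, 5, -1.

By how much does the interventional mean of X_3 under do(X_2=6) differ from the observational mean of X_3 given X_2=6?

The intervention sets X_2=6 in all 6 units regardless of X_1. Recomputing X_3 per unit gives 27, 17, 9, 11, 13, 25; average 17.
Observing X_2=6 restricts to units where X_2's equation naturally yields 6: X_1 ∈ {3, 7, 6, 5}. In that subpopulation X_3 = 17, 9, 11, 13, mean 12.5.
Difference = 17 − 12.5 = 4.5.

4.5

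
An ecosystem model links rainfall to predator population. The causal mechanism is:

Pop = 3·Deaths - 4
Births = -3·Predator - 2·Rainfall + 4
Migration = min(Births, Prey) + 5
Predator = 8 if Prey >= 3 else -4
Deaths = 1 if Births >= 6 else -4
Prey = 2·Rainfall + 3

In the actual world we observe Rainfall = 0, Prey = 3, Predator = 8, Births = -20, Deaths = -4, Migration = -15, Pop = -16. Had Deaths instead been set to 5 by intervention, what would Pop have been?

11

Under do(Deaths=5), the mechanism Deaths = 1 if Births >= 6 else -4 is discarded; Deaths is fixed at 5.
Pop = 3·Deaths - 4  [with Deaths=5]  = 11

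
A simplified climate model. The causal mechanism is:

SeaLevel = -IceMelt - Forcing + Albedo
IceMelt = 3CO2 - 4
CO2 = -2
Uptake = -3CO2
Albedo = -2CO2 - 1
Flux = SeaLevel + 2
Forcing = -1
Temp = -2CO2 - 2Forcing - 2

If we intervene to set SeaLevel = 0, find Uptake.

Intervening sets SeaLevel = 0 and removes its equation (SeaLevel = -IceMelt - Forcing + Albedo).
Uptake is not downstream of the intervention, so its value is determined by the original equations.
Uptake = -3CO2  [with CO2=-2]  = 6

6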